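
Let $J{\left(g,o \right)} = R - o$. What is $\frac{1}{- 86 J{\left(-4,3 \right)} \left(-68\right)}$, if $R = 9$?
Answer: $\frac{1}{35088} \approx 2.85 \cdot 10^{-5}$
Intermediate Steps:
$J{\left(g,o \right)} = 9 - o$
$\frac{1}{- 86 J{\left(-4,3 \right)} \left(-68\right)} = \frac{1}{- 86 \left(9 - 3\right) \left(-68\right)} = \frac{1}{\left(-86\right) 6 \left(-68\right)} = \frac{1}{\left(-516\right) \left(-68\right)} = \frac{1}{35088}$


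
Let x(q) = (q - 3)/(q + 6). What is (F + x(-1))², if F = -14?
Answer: 5476/25 ≈ 219.04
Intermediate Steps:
x(q) = (-3 + q)/(6 + q)
(F + x(-1))² = (-14 + (-3 - 1)/(6 - 1))² = (-14 - 4/5)² = (-14 + (⅕)*(-4))² = (-14 - ⅘)² = (-74/5)² = 5476/25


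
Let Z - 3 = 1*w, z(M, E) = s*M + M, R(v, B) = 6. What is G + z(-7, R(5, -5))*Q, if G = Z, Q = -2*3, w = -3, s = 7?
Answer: 336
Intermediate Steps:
z(M, E) = 8*M (z(M, E) = 7*M + M = 8*M)
Q = -6
Z = 0 (Z = 3 + 1*(-3) = 3 - 3 = 0)
G = 0
G + z(-7, R(5, -5))*Q = 0 + (8*(-7))*(-6) = 0 - 56*(-6) = 0 + 336 = 336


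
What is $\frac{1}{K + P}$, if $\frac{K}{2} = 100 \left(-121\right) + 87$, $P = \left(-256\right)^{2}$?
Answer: $\frac{1}{41510} \approx 2.4091 \cdot 10^{-5}$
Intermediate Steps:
$P = 65536$
$K = -24026$ ($K = 2 \left(100 \left(-121\right) + 87\right) = 2 \left(-12100 + 87\right) = 2 \left(-12013\right) = -24026$)
$\frac{1}{K + P} = \frac{1}{-24026 + 65536} = \frac{1}{41510}$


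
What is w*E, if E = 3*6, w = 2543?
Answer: 45774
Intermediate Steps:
E = 18
w*E = 2543*18 = 45774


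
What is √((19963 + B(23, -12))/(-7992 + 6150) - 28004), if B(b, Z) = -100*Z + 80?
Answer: I*√10561743718/614 ≈ 167.38*I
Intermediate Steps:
B(b, Z) = 80 - 100*Z
√((19963 + B(23, -12))/(-7992 + 6150) - 28004) = √((19963 + (80 - 100*(-12)))/(-7992 + 6150) - 28004) = √((19963 + (80 + 1200))/(-1842) - 28004) = √((19963 + 1280)*(-1/1842) - 28004) = √(21243*(-1/1842) - 28004) = √(-7081/614 - 28004) = √(-17201537/614) = I*√10561743718/614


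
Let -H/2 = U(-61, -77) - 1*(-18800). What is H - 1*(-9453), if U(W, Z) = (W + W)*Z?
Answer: -46935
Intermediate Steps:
U(W, Z) = 2*W*Z (U(W, Z) = (2*W)*Z = 2*W*Z)
H = -56388 (H = -2*(2*(-61)*(-77) - 1*(-18800)) = -2*(9394 + 18800) = -2*28194 = -56388)
H - 1*(-9453) = -56388 - 1*(-9453) = -56388 + 9453 = -46935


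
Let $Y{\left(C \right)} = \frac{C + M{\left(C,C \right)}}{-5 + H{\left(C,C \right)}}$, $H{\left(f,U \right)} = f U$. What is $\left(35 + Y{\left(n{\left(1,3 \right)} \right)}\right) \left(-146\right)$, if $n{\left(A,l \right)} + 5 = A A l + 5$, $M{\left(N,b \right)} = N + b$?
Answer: $- \frac{10877}{2} \approx -5438.5$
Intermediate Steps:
$n{\left(A,l \right)} = l A^{2}$ ($n{\left(A,l \right)} = -5 + \left(A A l + 5\right) = -5 + \left(A^{2} l + 5\right) = -5 + \left(l A^{2} + 5\right) = -5 + \left(5 + l A^{2}\right) = l A^{2}$)
$H{\left(f,U \right)} = U f$
$Y{\left(C \right)} = \frac{3 C}{-5 + C^{2}}$ ($Y{\left(C \right)} = \frac{C + \left(C + C\right)}{-5 + C C} = \frac{C + 2 C}{-5 + C^{2}} = \frac{3 C}{-5 + C^{2}}$)
$\left(35 + Y{\left(n{\left(1,3 \right)} \right)}\right) \left(-146\right) = \left(35 + \frac{3 \cdot 3 \cdot 1^{2}}{-5 + \left(3 \cdot 1^{2}\right)^{2}}\right) \left(-146\right) = \left(35 + \frac{3 \cdot 3 \cdot 1}{-5 + \left(3 \cdot 1\right)^{2}}\right) \left(-146\right) = \left(35 + 3 \cdot 3 \frac{1}{-5 + 3^{2}}\right) \left(-146\right) = \left(35 + 3 \cdot 3 \frac{1}{-5 + 9}\right) \left(-146\right) = \left(35 + 3 \cdot 3 \cdot \frac{1}{4}\right) \left(-146\right) = \left(35 + \frac{9}{4}\right) \left(-146\right) = \frac{149}{4} \left(-146\right) = - \frac{10877}{2}$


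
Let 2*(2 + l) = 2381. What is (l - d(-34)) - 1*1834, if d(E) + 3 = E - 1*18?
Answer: -1181/2 ≈ -590.50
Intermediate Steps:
d(E) = -21 + E (d(E) = -3 + (E - 1*18) = -3 + (E - 18) = -3 + (-18 + E) = -21 + E)
l = 2377/2 (l = -2 + (½)*2381 = -2 + 2381/2 = 2377/2 ≈ 1188.5)
(l - d(-34)) - 1*1834 = (2377/2 - (-21 - 34)) - 1*1834 = (2377/2 - 1*(-55)) - 1834 = (2377/2 + 55) - 1834 = 2487/2 - 1834 = -1181/2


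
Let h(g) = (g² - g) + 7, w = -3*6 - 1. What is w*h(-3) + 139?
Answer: -222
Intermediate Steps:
w = -19 (w = -18 - 1 = -19)
h(g) = 7 + g² - g
w*h(-3) + 139 = -19*(7 + (-3)² - 1*(-3)) + 139 = -19*(7 + 9 + 3) + 139 = -19*19 + 139 = -361 + 139 = -222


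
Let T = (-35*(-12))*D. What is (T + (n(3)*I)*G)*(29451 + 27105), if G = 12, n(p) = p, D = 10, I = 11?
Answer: 259931376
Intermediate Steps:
T = 4200 (T = -35*(-12)*10 = 420*10 = 4200)
(T + (n(3)*I)*G)*(29451 + 27105) = (4200 + (3*11)*12)*(29451 + 27105) = (4200 + 33*12)*56556 = (4200 + 396)*56556 = 4596*56556 = 259931376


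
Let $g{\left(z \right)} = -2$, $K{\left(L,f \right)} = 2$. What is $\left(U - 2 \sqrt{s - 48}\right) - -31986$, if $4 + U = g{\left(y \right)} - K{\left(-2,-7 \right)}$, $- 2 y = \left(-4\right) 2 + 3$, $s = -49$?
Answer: $31978 - 2 i \sqrt{97} \approx 31978.0 - 19.698 i$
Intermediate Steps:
$y = \frac{5}{2}$ ($y = - \frac{\left(-4\right) 2 + 3}{2} = - \frac{-8 + 3}{2} = \left(- \frac{1}{2}\right) \left(-5\right) = \frac{5}{2} \approx 2.5$)
$U = -8$ ($U = -4 - 4 = -8$)
$\left(U - 2 \sqrt{s - 48}\right) - -31986 = \left(-8 - 2 \sqrt{-49 - 48}\right) - -31986 = \left(-8 - 2 \sqrt{-97}\right) + 31986 = \left(-8 - 2 i \sqrt{97}\right) + 31986 = 31978 - 2 i \sqrt{97}$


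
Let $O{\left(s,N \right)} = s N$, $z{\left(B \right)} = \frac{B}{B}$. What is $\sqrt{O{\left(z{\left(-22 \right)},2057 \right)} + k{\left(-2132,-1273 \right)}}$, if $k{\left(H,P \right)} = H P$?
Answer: $\sqrt{2716093} \approx 1648.1$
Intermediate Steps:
$z{\left(B \right)} = 1$
$O{\left(s,N \right)} = N s$
$\sqrt{O{\left(z{\left(-22 \right)},2057 \right)} + k{\left(-2132,-1273 \right)}} = \sqrt{2057 \cdot 1 - -2714036} = \sqrt{2057 + 2714036} = \sqrt{2716093}$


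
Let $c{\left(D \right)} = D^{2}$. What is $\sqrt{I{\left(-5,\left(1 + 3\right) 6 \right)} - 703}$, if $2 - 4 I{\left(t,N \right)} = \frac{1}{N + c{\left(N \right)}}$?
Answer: $\frac{i \sqrt{10116006}}{120} \approx 26.505 i$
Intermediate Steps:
$I{\left(t,N \right)} = \frac{1}{2} - \frac{1}{4 \left(N + N^{2}\right)}$
$\sqrt{I{\left(-5,\left(1 + 3\right) 6 \right)} - 703} = \sqrt{\frac{-1 + 2 \left(1 + 3\right) 6 + 2 \left(\left(1 + 3\right) 6\right)^{2}}{4 \left(1 + 3\right) 6 \left(1 + \left(1 + 3\right) 6\right)} - 703} = \sqrt{\frac{-1 + 2 \cdot 4 \cdot 6 + 2 \left(4 \cdot 6\right)^{2}}{4 \cdot 4 \cdot 6 \left(1 + 4 \cdot 6\right)} - 703} = \sqrt{\frac{-1 + 2 \cdot 24 + 2 \cdot 24^{2}}{4 \cdot 24 \left(1 + 24\right)} - 703} = \sqrt{\frac{1}{4} \cdot \frac{1}{24} \cdot \frac{1}{25} \left(-1 + 48 + 2 \cdot 576\right) - 703} = \sqrt{\frac{1}{4} \cdot \frac{1}{24} \cdot \frac{1}{25} \left(-1 + 48 + 1152\right) - 703} = \sqrt{\frac{1}{4} \cdot \frac{1}{24} \cdot \frac{1}{25} \cdot 1199 - 703} = \sqrt{\frac{1199}{2400} - 703} = \sqrt{- \frac{1686001}{2400}} = \frac{i \sqrt{10116006}}{120}$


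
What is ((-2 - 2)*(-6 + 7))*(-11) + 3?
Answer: 47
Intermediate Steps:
((-2 - 2)*(-6 + 7))*(-11) + 3 = -4*1*(-11) + 3 = -4*(-11) + 3 = 44 + 3 = 47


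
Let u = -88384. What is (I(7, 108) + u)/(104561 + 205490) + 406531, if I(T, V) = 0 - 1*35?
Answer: 126045254662/310051 ≈ 4.0653e+5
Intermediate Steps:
I(T, V) = -35 (I(T, V) = 0 - 35 = -35)
(I(7, 108) + u)/(104561 + 205490) + 406531 = (-35 - 88384)/(104561 + 205490) + 406531 = -88419/310051 + 406531 = 126045254662/310051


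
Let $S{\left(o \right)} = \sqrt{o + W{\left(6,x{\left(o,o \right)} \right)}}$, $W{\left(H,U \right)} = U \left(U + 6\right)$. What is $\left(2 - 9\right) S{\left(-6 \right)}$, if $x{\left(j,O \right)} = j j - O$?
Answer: $- 7 \sqrt{2010} \approx -313.83$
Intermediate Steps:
$x{\left(j,O \right)} = j^{2} - O$
$W{\left(H,U \right)} = U \left(6 + U\right)$
$S{\left(o \right)} = \sqrt{o + \left(o^{2} - o\right) \left(6 + o^{2} - o\right)}$ ($S{\left(o \right)} = \sqrt{o + \left(o^{2} - o\right) \left(6 + \left(o^{2} - o\right)\right)} = \sqrt{o + \left(o^{2} - o\right) \left(6 + o^{2} - o\right)}$)
$\left(2 - 9\right) S{\left(-6 \right)} = \left(2 - 9\right) \sqrt{- 6 \left(1 + \left(-1 - 6\right) \left(6 + \left(-6\right)^{2} - -6\right)\right)} = - 7 \sqrt{- 6 \left(1 - 7 \left(6 + 36 + 6\right)\right)} = - 7 \sqrt{- 6 \left(1 - 336\right)} = - 7 \sqrt{\left(-6\right) \left(-335\right)} = - 7 \sqrt{2010}$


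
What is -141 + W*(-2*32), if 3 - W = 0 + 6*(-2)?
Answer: -1101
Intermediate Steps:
W = 15 (W = 3 - (0 + 6*(-2)) = 3 - (0 - 12) = 3 - 1*(-12) = 3 + 12 = 15)
-141 + W*(-2*32) = -141 + 15*(-2*32) = -141 + 15*(-64) = -141 - 960 = -1101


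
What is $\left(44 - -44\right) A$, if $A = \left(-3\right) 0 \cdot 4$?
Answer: $0$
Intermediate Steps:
$A = 0$ ($A = 0 \cdot 4 = 0$)
$\left(44 - -44\right) A = \left(44 - -44\right) 0 = \left(44 + 44\right) 0 = 88 \cdot 0 = 0$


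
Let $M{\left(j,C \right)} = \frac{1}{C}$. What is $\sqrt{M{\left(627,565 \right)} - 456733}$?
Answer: $\frac{32 i \sqrt{142383390}}{565} \approx 675.82 i$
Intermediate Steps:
$\sqrt{M{\left(627,565 \right)} - 456733} = \sqrt{\frac{1}{565} - 456733} = \sqrt{- \frac{258054144}{565}} = \frac{32 i \sqrt{142383390}}{565}$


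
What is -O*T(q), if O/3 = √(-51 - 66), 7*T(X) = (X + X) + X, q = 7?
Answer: -27*I*√13 ≈ -97.35*I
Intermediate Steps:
T(X) = 3*X/7 (T(X) = ((X + X) + X)/7 = (2*X + X)/7 = (3*X)/7 = 3*X/7)
O = 9*I*√13 (O = 3*√(-51 - 66) = 3*√(-117) = 3*(3*I*√13) = 9*I*√13 ≈ 32.45*I)
-O*T(q) = -9*I*√13*(3/7)*7 = -9*I*√13*3 = -27*I*√13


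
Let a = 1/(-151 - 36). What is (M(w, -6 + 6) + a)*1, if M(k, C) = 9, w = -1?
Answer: 1682/187 ≈ 8.9947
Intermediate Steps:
a = -1/187 (a = 1/(-187) = -1/187 ≈ -0.0053476)
(M(w, -6 + 6) + a)*1 = (9 - 1/187)*1 = (1682/187)*1 = 1682/187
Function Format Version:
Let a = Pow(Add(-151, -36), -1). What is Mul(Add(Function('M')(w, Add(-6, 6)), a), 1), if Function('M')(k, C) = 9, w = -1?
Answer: Rational(1682, 187) ≈ 8.9947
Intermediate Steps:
a = Rational(-1, 187) (a = Pow(-187, -1) = Rational(-1, 187) ≈ -0.0053476)
Mul(Add(Function('M')(w, Add(-6, 6)), a), 1) = Mul(Add(9, Rational(-1, 187)), 1) = Mul(Rational(1682, 187), 1) = Rational(1682, 187)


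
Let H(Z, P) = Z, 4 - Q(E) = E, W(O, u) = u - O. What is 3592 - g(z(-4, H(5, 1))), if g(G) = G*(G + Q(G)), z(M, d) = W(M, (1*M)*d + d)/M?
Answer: 3581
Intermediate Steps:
Q(E) = 4 - E
z(M, d) = (d - M + M*d)/M (z(M, d) = (((1*M)*d + d) - M)/M = ((M*d + d) - M)/M = ((d + M*d) - M)/M = (d - M + M*d)/M)
g(G) = 4*G (g(G) = G*(G + (4 - G)) = G*4 = 4*G)
3592 - g(z(-4, H(5, 1))) = 3592 - 4*(-1 + 5 + 5/(-4)) = 3592 - 4*(-1 + 5 + 5*(-¼)) = 3592 - 4*(-1 + 5 - 5/4) = 3592 - 4*11/4 = 3592 - 1*11 = 3592 - 11 = 3581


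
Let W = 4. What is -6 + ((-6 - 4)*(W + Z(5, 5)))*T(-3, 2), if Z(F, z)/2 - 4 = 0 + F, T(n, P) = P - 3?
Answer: 214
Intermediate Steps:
T(n, P) = -3 + P
Z(F, z) = 8 + 2*F (Z(F, z) = 8 + 2*(0 + F) = 8 + 2*F)
-6 + ((-6 - 4)*(W + Z(5, 5)))*T(-3, 2) = -6 + ((-6 - 4)*(4 + (8 + 2*5)))*(-3 + 2) = -6 - 10*(4 + (8 + 10))*(-1) = -6 - 10*(4 + 18)*(-1) = -6 - 10*22*(-1) = -6 - 220*(-1) = -6 + 220 = 214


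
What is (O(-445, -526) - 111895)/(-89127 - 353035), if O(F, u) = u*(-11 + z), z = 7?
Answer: 109791/442162 ≈ 0.24830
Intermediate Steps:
O(F, u) = -4*u (O(F, u) = u*(-11 + 7) = u*(-4) = -4*u)
(O(-445, -526) - 111895)/(-89127 - 353035) = (-4*(-526) - 111895)/(-89127 - 353035) = (2104 - 111895)/(-442162) = -109791*(-1/442162) = 109791/442162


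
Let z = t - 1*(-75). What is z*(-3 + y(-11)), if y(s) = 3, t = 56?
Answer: 0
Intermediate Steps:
z = 131 (z = 56 - 1*(-75) = 56 + 75 = 131)
z*(-3 + y(-11)) = 131*(-3 + 3) = 131*0 = 0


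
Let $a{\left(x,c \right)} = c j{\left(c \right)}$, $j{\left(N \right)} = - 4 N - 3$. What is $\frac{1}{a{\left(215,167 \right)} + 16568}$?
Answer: $- \frac{1}{95489} \approx -1.0472 \cdot 10^{-5}$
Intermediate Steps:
$j{\left(N \right)} = -3 - 4 N$
$a{\left(x,c \right)} = c \left(-3 - 4 c\right)$
$\frac{1}{a{\left(215,167 \right)} + 16568} = \frac{1}{\left(-1\right) 167 \left(3 + 4 \cdot 167\right) + 16568} = \frac{1}{\left(-1\right) 167 \left(3 + 668\right) + 16568} = \frac{1}{\left(-1\right) 167 \cdot 671 + 16568} = \frac{1}{-112057 + 16568} = \frac{1}{-95489} = - \frac{1}{95489}$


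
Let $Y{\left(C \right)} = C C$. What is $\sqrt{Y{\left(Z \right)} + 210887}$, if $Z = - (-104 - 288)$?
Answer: $\sqrt{364551} \approx 603.78$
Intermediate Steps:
$Z = 392$ ($Z = \left(-1\right) \left(-392\right) = 392$)
$Y{\left(C \right)} = C^{2}$
$\sqrt{Y{\left(Z \right)} + 210887} = \sqrt{392^{2} + 210887} = \sqrt{153664 + 210887} = \sqrt{364551}$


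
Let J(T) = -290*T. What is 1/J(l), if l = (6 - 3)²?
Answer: -1/2610 ≈ -0.00038314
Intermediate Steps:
l = 9 (l = 3² = 9)
1/J(l) = 1/(-290*9) = 1/(-2610) = -1/2610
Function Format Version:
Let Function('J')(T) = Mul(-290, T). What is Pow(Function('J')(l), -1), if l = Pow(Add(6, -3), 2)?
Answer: Rational(-1, 2610) ≈ -0.00038314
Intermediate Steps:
l = 9 (l = Pow(3, 2) = 9)
Pow(Function('J')(l), -1) = Pow(Mul(-290, 9), -1) = Pow(-2610, -1) = Rational(-1, 2610)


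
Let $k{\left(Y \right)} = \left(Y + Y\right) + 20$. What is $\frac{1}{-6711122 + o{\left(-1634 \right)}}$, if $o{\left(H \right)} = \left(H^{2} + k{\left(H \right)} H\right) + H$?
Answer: $\frac{1}{1264432} \approx 7.9087 \cdot 10^{-7}$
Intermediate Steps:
$k{\left(Y \right)} = 20 + 2 Y$ ($k{\left(Y \right)} = 2 Y + 20 = 20 + 2 Y$)
$o{\left(H \right)} = H + H^{2} + H \left(20 + 2 H\right)$ ($o{\left(H \right)} = \left(H^{2} + \left(20 + 2 H\right) H\right) + H = \left(H^{2} + H \left(20 + 2 H\right)\right) + H = H + H^{2} + H \left(20 + 2 H\right)$)
$\frac{1}{-6711122 + o{\left(-1634 \right)}} = \frac{1}{-6711122 + 3 \left(-1634\right) \left(7 - 1634\right)} = \frac{1}{-6711122 + 3 \left(-1634\right) \left(-1627\right)} = \frac{1}{-6711122 + 7975554} = \frac{1}{1264432}$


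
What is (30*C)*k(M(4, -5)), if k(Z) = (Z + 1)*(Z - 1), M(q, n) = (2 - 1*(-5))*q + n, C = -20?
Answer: -316800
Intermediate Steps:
M(q, n) = n + 7*q (M(q, n) = (2 + 5)*q + n = 7*q + n = n + 7*q)
k(Z) = (1 + Z)*(-1 + Z)
(30*C)*k(M(4, -5)) = (30*(-20))*(-1 + (-5 + 7*4)**2) = -600*(-1 + (-5 + 28)**2) = -600*(-1 + 23**2) = -600*(-1 + 529) = -600*528 = -316800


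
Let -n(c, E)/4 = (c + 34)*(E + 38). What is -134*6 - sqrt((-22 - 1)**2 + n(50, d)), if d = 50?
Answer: -804 - I*sqrt(29039) ≈ -804.0 - 170.41*I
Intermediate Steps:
n(c, E) = -4*(34 + c)*(38 + E) (n(c, E) = -4*(c + 34)*(E + 38) = -4*(34 + c)*(38 + E))
-134*6 - sqrt((-22 - 1)**2 + n(50, d)) = -134*6 - sqrt((-22 - 1)**2 + (-5168 - 152*50 - 136*50 - 4*50*50)) = -804 - sqrt((-23)**2 + (-5168 - 7600 - 6800 - 10000)) = -804 - sqrt(529 - 29568) = -804 - sqrt(-29039) = -804 - I*sqrt(29039)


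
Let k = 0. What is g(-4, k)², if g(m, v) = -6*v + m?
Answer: 16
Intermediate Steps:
g(m, v) = m - 6*v
g(-4, k)² = (-4 - 6*0)² = (-4 + 0)² = (-4)² = 16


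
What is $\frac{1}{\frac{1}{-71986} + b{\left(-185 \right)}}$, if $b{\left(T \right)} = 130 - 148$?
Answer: $- \frac{71986}{1295749} \approx -0.055556$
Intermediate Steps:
$b{\left(T \right)} = -18$
$\frac{1}{\frac{1}{-71986} + b{\left(-185 \right)}} = \frac{1}{\frac{1}{-71986} - 18} = \frac{1}{- \frac{1}{71986} - 18} = \frac{1}{- \frac{1295749}{71986}} = - \frac{71986}{1295749}$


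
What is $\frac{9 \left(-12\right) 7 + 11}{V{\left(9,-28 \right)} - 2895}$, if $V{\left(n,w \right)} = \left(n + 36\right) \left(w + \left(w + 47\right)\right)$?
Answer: $\frac{149}{660} \approx 0.22576$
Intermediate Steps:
$V{\left(n,w \right)} = \left(36 + n\right) \left(47 + 2 w\right)$ ($V{\left(n,w \right)} = \left(36 + n\right) \left(w + \left(47 + w\right)\right) = \left(36 + n\right) \left(47 + 2 w\right)$)
$\frac{9 \left(-12\right) 7 + 11}{V{\left(9,-28 \right)} - 2895} = \frac{9 \left(-12\right) 7 + 11}{\left(1692 + 47 \cdot 9 + 72 \left(-28\right) + 2 \cdot 9 \left(-28\right)\right) - 2895} = \frac{\left(-108\right) 7 + 11}{\left(1692 + 423 - 2016 - 504\right) - 2895} = \frac{-756 + 11}{-405 - 2895} = - \frac{745}{-3300} = \left(-745\right) \left(- \frac{1}{3300}\right) = \frac{149}{660}$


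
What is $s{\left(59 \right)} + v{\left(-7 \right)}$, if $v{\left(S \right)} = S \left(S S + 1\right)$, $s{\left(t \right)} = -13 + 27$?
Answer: $-336$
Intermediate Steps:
$s{\left(t \right)} = 14$
$v{\left(S \right)} = S \left(1 + S^{2}\right)$ ($v{\left(S \right)} = S \left(S^{2} + 1\right) = S \left(1 + S^{2}\right)$)
$s{\left(59 \right)} + v{\left(-7 \right)} = 14 + \left(-7 + \left(-7\right)^{3}\right) = 14 - 350 = -336$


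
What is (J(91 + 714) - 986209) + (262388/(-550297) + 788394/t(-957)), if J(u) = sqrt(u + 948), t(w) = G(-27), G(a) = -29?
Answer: -557668490703/550297 + sqrt(1753) ≈ -1.0134e+6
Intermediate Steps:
t(w) = -29
J(u) = sqrt(948 + u)
(J(91 + 714) - 986209) + (262388/(-550297) + 788394/t(-957)) = (sqrt(948 + (91 + 714)) - 986209) + (262388/(-550297) + 788394/(-29)) = (sqrt(948 + 805) - 986209) + (262388*(-1/550297) + 788394*(-1/29)) = (sqrt(1753) - 986209) + (-262388/550297 - 27186) = (-986209 + sqrt(1753)) - 14960636630/550297 = -557668490703/550297 + sqrt(1753)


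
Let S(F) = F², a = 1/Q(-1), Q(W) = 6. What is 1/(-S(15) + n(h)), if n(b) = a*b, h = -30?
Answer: -1/230 ≈ -0.0043478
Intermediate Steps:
a = ⅙ (a = 1/6 = ⅙ ≈ 0.16667)
n(b) = b/6
1/(-S(15) + n(h)) = 1/(-1*15² + (⅙)*(-30)) = 1/(-1*225 - 5) = 1/(-225 - 5) = 1/(-230) = -1/230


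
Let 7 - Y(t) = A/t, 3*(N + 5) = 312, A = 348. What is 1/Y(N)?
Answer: 33/115 ≈ 0.28696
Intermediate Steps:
N = 99 (N = -5 + (⅓)*312 = -5 + 104 = 99)
Y(t) = 7 - 348/t
1/Y(N) = 1/(7 - 348/99) = 1/(7 - 348*1/99) = 1/(7 - 116/33) = 1/(115/33) = 33/115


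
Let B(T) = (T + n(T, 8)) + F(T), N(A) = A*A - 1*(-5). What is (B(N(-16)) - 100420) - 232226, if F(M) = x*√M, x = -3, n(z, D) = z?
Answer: -332124 - 9*√29 ≈ -3.3217e+5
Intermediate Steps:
N(A) = 5 + A² (N(A) = A² + 5 = 5 + A²)
F(M) = -3*√M
B(T) = -3*√T + 2*T (B(T) = (T + T) - 3*√T = 2*T - 3*√T = -3*√T + 2*T)
(B(N(-16)) - 100420) - 232226 = ((-3*√(5 + (-16)²) + 2*(5 + (-16)²)) - 100420) - 232226 = ((-3*√(5 + 256) + 2*(5 + 256)) - 100420) - 232226 = ((-9*√29 + 2*261) - 100420) - 232226 = ((-9*√29 + 522) - 100420) - 232226 = ((522 - 9*√29) - 100420) - 232226 = (-99898 - 9*√29) - 232226 = -332124 - 9*√29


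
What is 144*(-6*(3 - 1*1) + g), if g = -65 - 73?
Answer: -21600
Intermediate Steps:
g = -138
144*(-6*(3 - 1*1) + g) = 144*(-6*(3 - 1*1) - 138) = 144*(-6*(3 - 1) - 138) = 144*(-6*2 - 138) = 144*(-12 - 138) = 144*(-150) = -21600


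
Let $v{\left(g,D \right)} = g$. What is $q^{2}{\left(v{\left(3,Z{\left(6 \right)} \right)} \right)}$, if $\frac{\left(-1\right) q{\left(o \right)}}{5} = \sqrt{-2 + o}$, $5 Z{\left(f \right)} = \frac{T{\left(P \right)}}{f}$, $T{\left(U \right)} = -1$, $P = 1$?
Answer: $25$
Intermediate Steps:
$Z{\left(f \right)} = - \frac{1}{5 f}$ ($Z{\left(f \right)} = \frac{\left(-1\right) \frac{1}{f}}{5} = - \frac{1}{5 f}$)
$q{\left(o \right)} = - 5 \sqrt{-2 + o}$
$q^{2}{\left(v{\left(3,Z{\left(6 \right)} \right)} \right)} = \left(- 5 \sqrt{-2 + 3}\right)^{2} = \left(- 5 \sqrt{1}\right)^{2} = \left(\left(-5\right) 1\right)^{2} = \left(-5\right)^{2} = 25$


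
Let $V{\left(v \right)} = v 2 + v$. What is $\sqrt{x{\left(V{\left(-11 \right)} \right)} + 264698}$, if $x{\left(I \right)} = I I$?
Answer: $\sqrt{265787} \approx 515.54$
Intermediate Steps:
$V{\left(v \right)} = 3 v$ ($V{\left(v \right)} = 2 v + v = 3 v$)
$x{\left(I \right)} = I^{2}$
$\sqrt{x{\left(V{\left(-11 \right)} \right)} + 264698} = \sqrt{\left(3 \left(-11\right)\right)^{2} + 264698} = \sqrt{\left(-33\right)^{2} + 264698} = \sqrt{1089 + 264698} = \sqrt{265787}$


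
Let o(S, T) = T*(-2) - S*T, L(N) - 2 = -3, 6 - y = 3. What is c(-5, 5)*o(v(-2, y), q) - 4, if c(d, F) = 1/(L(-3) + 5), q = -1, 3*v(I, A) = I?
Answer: -11/3 ≈ -3.6667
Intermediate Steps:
y = 3 (y = 6 - 1*3 = 6 - 3 = 3)
v(I, A) = I/3
L(N) = -1 (L(N) = 2 - 3 = -1)
o(S, T) = -2*T - S*T
c(d, F) = ¼ (c(d, F) = 1/(-1 + 5) = 1/4 = ¼)
c(-5, 5)*o(v(-2, y), q) - 4 = (-1*(-1)*(2 + (⅓)*(-2)))/4 - 4 = (-1*(-1)*(2 - ⅔))/4 - 4 = (-1*(-1)*4/3)/4 - 4 = (¼)*(4/3) - 4 = ⅓ - 4 = -11/3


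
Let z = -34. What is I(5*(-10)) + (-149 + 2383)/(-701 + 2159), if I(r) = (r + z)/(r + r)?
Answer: 43234/18225 ≈ 2.3722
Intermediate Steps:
I(r) = (-34 + r)/(2*r) (I(r) = (r - 34)/(r + r) = (-34 + r)/((2*r)) = (-34 + r)*(1/(2*r)) = (-34 + r)/(2*r))
I(5*(-10)) + (-149 + 2383)/(-701 + 2159) = (-34 + 5*(-10))/(2*((5*(-10)))) + (-149 + 2383)/(-701 + 2159) = (½)*(-34 - 50)/(-50) + 2234/1458 = (½)*(-1/50)*(-84) + 2234*(1/1458) = 21/25 + 1117/729 = 43234/18225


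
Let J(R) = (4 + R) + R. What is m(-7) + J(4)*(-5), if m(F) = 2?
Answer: -58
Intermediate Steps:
J(R) = 4 + 2*R
m(-7) + J(4)*(-5) = 2 + (4 + 2*4)*(-5) = 2 + (4 + 8)*(-5) = 2 + 12*(-5) = 2 - 60 = -58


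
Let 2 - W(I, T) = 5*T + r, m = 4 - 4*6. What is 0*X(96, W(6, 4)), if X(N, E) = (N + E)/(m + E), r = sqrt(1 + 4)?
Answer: 0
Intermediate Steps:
m = -20 (m = 4 - 24 = -20)
r = sqrt(5) ≈ 2.2361
W(I, T) = 2 - sqrt(5) - 5*T (W(I, T) = 2 - (5*T + sqrt(5)) = 2 - (sqrt(5) + 5*T) = 2 + (-sqrt(5) - 5*T) = 2 - sqrt(5) - 5*T)
X(N, E) = (E + N)/(-20 + E) (X(N, E) = (N + E)/(-20 + E) = (E + N)/(-20 + E))
0*X(96, W(6, 4)) = 0*(((2 - sqrt(5) - 5*4) + 96)/(-20 + (2 - sqrt(5) - 5*4))) = 0*(((2 - sqrt(5) - 20) + 96)/(-20 + (2 - sqrt(5) - 20))) = 0*(((-18 - sqrt(5)) + 96)/(-20 + (-18 - sqrt(5)))) = 0*((78 - sqrt(5))/(-38 - sqrt(5))) = 0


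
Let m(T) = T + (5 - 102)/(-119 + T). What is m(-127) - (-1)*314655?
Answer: 77373985/246 ≈ 3.1453e+5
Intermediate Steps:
m(T) = T - 97/(-119 + T)
m(-127) - (-1)*314655 = (-97 + (-127)² - 119*(-127))/(-119 - 127) - (-1)*314655 = (-97 + 16129 + 15113)/(-246) - 1*(-314655) = -1/246*31145 + 314655 = -31145/246 + 314655 = 77373985/246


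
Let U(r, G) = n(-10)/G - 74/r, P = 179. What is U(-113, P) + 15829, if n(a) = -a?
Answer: 320187559/20227 ≈ 15830.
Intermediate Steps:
U(r, G) = -74/r + 10/G (U(r, G) = (-1*(-10))/G - 74/r = 10/G - 74/r = -74/r + 10/G)
U(-113, P) + 15829 = (-74/(-113) + 10/179) + 15829 = (-74*(-1/113) + 10*(1/179)) + 15829 = (74/113 + 10/179) + 15829 = 14376/20227 + 15829 = 320187559/20227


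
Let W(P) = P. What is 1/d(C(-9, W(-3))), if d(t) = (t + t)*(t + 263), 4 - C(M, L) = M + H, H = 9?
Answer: 1/2136 ≈ 0.00046816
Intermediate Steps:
C(M, L) = -5 - M (C(M, L) = 4 - (M + 9) = 4 - (9 + M) = 4 + (-9 - M) = -5 - M)
d(t) = 2*t*(263 + t) (d(t) = (2*t)*(263 + t) = 2*t*(263 + t))
1/d(C(-9, W(-3))) = 1/(2*(-5 - 1*(-9))*(263 + (-5 - 1*(-9)))) = 1/(2*(-5 + 9)*(263 + (-5 + 9))) = 1/(2*4*(263 + 4)) = 1/(2*4*267) = 1/2136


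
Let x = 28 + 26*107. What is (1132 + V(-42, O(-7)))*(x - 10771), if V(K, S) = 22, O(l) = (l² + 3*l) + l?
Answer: -9186994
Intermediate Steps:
O(l) = l² + 4*l
x = 2810 (x = 28 + 2782 = 2810)
(1132 + V(-42, O(-7)))*(x - 10771) = (1132 + 22)*(2810 - 10771) = 1154*(-7961) = -9186994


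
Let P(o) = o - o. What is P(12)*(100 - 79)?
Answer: 0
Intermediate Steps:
P(o) = 0
P(12)*(100 - 79) = 0*(100 - 79) = 0*21 = 0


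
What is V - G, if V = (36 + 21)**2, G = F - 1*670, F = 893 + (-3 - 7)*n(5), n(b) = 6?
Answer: 3086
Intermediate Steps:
F = 833 (F = 893 + (-3 - 7)*6 = 893 - 10*6 = 893 - 60 = 833)
G = 163 (G = 833 - 1*670 = 833 - 670 = 163)
V = 3249 (V = 57**2 = 3249)
V - G = 3249 - 1*163 = 3249 - 163 = 3086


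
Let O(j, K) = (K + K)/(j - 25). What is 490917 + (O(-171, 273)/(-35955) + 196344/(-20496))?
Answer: 2512265360369/5117595 ≈ 4.9091e+5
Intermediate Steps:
O(j, K) = 2*K/(-25 + j) (O(j, K) = (2*K)/(-25 + j) = 2*K/(-25 + j))
490917 + (O(-171, 273)/(-35955) + 196344/(-20496)) = 490917 + ((2*273/(-25 - 171))/(-35955) + 196344/(-20496)) = 490917 + ((2*273/(-196))*(-1/35955) + 196344*(-1/20496)) = 490917 + ((2*273*(-1/196))*(-1/35955) - 8181/854) = 490917 + (-39/14*(-1/35955) - 8181/854) = 490917 + (13/167790 - 8181/854) = 490917 - 49024246/5117595 = 2512265360369/5117595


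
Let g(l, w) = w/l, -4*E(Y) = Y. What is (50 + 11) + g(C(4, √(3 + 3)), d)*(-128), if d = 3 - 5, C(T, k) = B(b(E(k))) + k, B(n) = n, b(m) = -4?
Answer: -207/5 - 128*√6/5 ≈ -104.11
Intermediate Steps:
E(Y) = -Y/4
C(T, k) = -4 + k
d = -2
(50 + 11) + g(C(4, √(3 + 3)), d)*(-128) = (50 + 11) - 2/(-4 + √(3 + 3))*(-128) = 61 - 2/(-4 + √6)*(-128) = 61 + 256/(-4 + √6)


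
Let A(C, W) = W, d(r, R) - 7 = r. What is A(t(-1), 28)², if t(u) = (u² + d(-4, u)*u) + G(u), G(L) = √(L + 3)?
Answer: 784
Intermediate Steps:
G(L) = √(3 + L)
d(r, R) = 7 + r
t(u) = u² + √(3 + u) + 3*u (t(u) = (u² + (7 - 4)*u) + √(3 + u) = (u² + 3*u) + √(3 + u) = u² + √(3 + u) + 3*u)
A(t(-1), 28)² = 28² = 784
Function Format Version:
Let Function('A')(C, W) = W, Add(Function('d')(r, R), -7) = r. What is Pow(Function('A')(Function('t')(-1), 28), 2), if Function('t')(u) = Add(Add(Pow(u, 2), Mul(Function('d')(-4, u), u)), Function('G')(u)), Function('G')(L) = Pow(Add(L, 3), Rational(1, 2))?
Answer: 784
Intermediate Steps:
Function('G')(L) = Pow(Add(3, L), Rational(1, 2))
Function('d')(r, R) = Add(7, r)
Function('t')(u) = Add(Pow(u, 2), Pow(Add(3, u), Rational(1, 2)), Mul(3, u)) (Function('t')(u) = Add(Add(Pow(u, 2), Mul(Add(7, -4), u)), Pow(Add(3, u), Rational(1, 2))) = Add(Add(Pow(u, 2), Mul(3, u)), Pow(Add(3, u), Rational(1, 2))) = Add(Pow(u, 2), Pow(Add(3, u), Rational(1, 2)), Mul(3, u)))
Pow(Function('A')(Function('t')(-1), 28), 2) = Pow(28, 2) = 784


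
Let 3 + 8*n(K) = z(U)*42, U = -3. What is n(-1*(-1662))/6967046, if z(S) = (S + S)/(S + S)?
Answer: 39/55736368 ≈ 6.9972e-7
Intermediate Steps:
z(S) = 1 (z(S) = (2*S)/((2*S)) = (2*S)*(1/(2*S)) = 1)
n(K) = 39/8 (n(K) = -3/8 + (1*42)/8 = -3/8 + (1/8)*42 = -3/8 + 21/4 = 39/8)
n(-1*(-1662))/6967046 = (39/8)/6967046 = (39/8)*(1/6967046) = 39/55736368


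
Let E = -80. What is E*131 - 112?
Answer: -10592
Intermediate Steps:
E*131 - 112 = -80*131 - 112 = -10480 - 112 = -10592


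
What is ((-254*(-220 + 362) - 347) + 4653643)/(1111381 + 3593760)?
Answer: 34716/35377 ≈ 0.98132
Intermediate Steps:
((-254*(-220 + 362) - 347) + 4653643)/(1111381 + 3593760) = ((-254*142 - 347) + 4653643)/4705141 = ((-36068 - 347) + 4653643)*(1/4705141) = (-36415 + 4653643)*(1/4705141) = 4617228*(1/4705141) = 34716/35377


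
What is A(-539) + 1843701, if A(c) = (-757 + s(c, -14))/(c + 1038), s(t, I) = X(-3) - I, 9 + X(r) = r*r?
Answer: 920006056/499 ≈ 1.8437e+6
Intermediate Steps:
X(r) = -9 + r² (X(r) = -9 + r*r = -9 + r²)
s(t, I) = -I (s(t, I) = (-9 + (-3)²) - I = (-9 + 9) - I = 0 - I = -I)
A(c) = -743/(1038 + c) (A(c) = (-757 - 1*(-14))/(c + 1038) = (-757 + 14)/(1038 + c) = -743/(1038 + c))
A(-539) + 1843701 = -743/(1038 - 539) + 1843701 = -743/499 + 1843701 = 920006056/499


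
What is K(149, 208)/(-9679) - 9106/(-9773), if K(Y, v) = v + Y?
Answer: 2918897/3261823 ≈ 0.89487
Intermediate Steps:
K(Y, v) = Y + v
K(149, 208)/(-9679) - 9106/(-9773) = (149 + 208)/(-9679) - 9106/(-9773) = 357*(-1/9679) - 9106*(-1/9773) = -357/9679 + 314/337 = 2918897/3261823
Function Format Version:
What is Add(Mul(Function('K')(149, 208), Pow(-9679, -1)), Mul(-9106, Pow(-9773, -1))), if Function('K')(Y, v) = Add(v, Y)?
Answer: Rational(2918897, 3261823) ≈ 0.89487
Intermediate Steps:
Function('K')(Y, v) = Add(Y, v)
Add(Mul(Function('K')(149, 208), Pow(-9679, -1)), Mul(-9106, Pow(-9773, -1))) = Add(Mul(Add(149, 208), Pow(-9679, -1)), Mul(-9106, Pow(-9773, -1))) = Add(Mul(357, Rational(-1, 9679)), Mul(-9106, Rational(-1, 9773))) = Add(Rational(-357, 9679), Rational(314, 337)) = Rational(2918897, 3261823)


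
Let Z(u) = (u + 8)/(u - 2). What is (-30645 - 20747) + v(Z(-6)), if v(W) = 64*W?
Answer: -51408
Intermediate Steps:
Z(u) = (8 + u)/(-2 + u)
(-30645 - 20747) + v(Z(-6)) = (-30645 - 20747) + 64*((8 - 6)/(-2 - 6)) = -51392 + 64*(2/(-8)) = -51392 + 64*(-⅛*2) = -51392 + 64*(-¼) = -51392 - 16 = -51408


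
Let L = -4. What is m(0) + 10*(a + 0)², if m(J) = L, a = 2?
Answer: 36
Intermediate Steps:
m(J) = -4
m(0) + 10*(a + 0)² = -4 + 10*(2 + 0)² = -4 + 10*2² = -4 + 10*4 = -4 + 40 = 36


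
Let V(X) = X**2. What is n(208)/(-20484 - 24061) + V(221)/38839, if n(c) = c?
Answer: 2167543833/1730083255 ≈ 1.2529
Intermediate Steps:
n(208)/(-20484 - 24061) + V(221)/38839 = 208/(-20484 - 24061) + 221**2/38839 = 208/(-44545) + 48841*(1/38839) = 208*(-1/44545) + 48841/38839 = -208/44545 + 48841/38839 = 2167543833/1730083255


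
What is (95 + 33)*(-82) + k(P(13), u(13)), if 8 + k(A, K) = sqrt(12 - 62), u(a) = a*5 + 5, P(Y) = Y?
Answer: -10504 + 5*I*sqrt(2) ≈ -10504.0 + 7.0711*I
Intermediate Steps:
u(a) = 5 + 5*a (u(a) = 5*a + 5 = 5 + 5*a)
k(A, K) = -8 + 5*I*sqrt(2) (k(A, K) = -8 + sqrt(12 - 62) = -8 + sqrt(-50) = -8 + 5*I*sqrt(2))
(95 + 33)*(-82) + k(P(13), u(13)) = (95 + 33)*(-82) + (-8 + 5*I*sqrt(2)) = 128*(-82) + (-8 + 5*I*sqrt(2)) = -10496 + (-8 + 5*I*sqrt(2)) = -10504 + 5*I*sqrt(2)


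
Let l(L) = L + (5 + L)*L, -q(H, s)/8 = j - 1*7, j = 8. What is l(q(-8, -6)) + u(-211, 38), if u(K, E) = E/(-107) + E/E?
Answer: 1781/107 ≈ 16.645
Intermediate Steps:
q(H, s) = -8 (q(H, s) = -8*(8 - 1*7) = -8*(8 - 7) = -8*1 = -8)
l(L) = L + L*(5 + L)
u(K, E) = 1 - E/107 (u(K, E) = E*(-1/107) + 1 = -E/107 + 1 = 1 - E/107)
l(q(-8, -6)) + u(-211, 38) = -8*(6 - 8) + (1 - 1/107*38) = -8*(-2) + (1 - 38/107) = 16 + 69/107 = 1781/107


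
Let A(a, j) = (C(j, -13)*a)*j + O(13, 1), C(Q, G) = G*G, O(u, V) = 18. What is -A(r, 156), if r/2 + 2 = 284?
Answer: -14869314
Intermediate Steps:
r = 564 (r = -4 + 2*284 = -4 + 568 = 564)
C(Q, G) = G²
A(a, j) = 18 + 169*a*j (A(a, j) = ((-13)²*a)*j + 18 = (169*a)*j + 18 = 169*a*j + 18 = 18 + 169*a*j)
-A(r, 156) = -(18 + 169*564*156) = -(18 + 14869296) = -1*14869314 = -14869314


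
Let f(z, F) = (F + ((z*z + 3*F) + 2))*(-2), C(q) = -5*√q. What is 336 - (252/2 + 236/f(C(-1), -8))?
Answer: 11432/55 ≈ 207.85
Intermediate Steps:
f(z, F) = -4 - 8*F - 2*z² (f(z, F) = (F + ((z² + 3*F) + 2))*(-2) = (F + (2 + z² + 3*F))*(-2) = (2 + z² + 4*F)*(-2) = -4 - 8*F - 2*z²)
336 - (252/2 + 236/f(C(-1), -8)) = 336 - (252/2 + 236/(-4 - 8*(-8) - 2*(-5*I)²)) = 336 - (252*(½) + 236/(-4 + 64 - 2*(-5*I)²)) = 336 - (126 + 236/(-4 + 64 - 2*(-25))) = 336 - (126 + 236/(-4 + 64 + 50)) = 336 - (126 + 236/110) = 336 - (126 + 236*(1/110)) = 336 - (126 + 118/55) = 336 - 1*7048/55 = 336 - 7048/55 = 11432/55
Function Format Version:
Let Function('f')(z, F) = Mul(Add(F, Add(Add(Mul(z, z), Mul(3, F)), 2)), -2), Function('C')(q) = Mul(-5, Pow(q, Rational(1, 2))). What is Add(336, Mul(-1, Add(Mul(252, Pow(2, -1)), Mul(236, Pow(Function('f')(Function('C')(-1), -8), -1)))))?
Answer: Rational(11432, 55) ≈ 207.85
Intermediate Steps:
Function('f')(z, F) = Add(-4, Mul(-8, F), Mul(-2, Pow(z, 2))) (Function('f')(z, F) = Mul(Add(F, Add(Add(Pow(z, 2), Mul(3, F)), 2)), -2) = Mul(Add(F, Add(2, Pow(z, 2), Mul(3, F))), -2) = Mul(Add(2, Pow(z, 2), Mul(4, F)), -2) = Add(-4, Mul(-8, F), Mul(-2, Pow(z, 2))))
Add(336, Mul(-1, Add(Mul(252, Pow(2, -1)), Mul(236, Pow(Function('f')(Function('C')(-1), -8), -1))))) = Add(336, Mul(-1, Add(Mul(252, Pow(2, -1)), Mul(236, Pow(Add(-4, Mul(-8, -8), Mul(-2, Pow(Mul(-5, Pow(-1, Rational(1, 2))), 2))), -1))))) = Add(336, Mul(-1, Add(Mul(252, Rational(1, 2)), Mul(236, Pow(Add(-4, 64, Mul(-2, Pow(Mul(-5, I), 2))), -1))))) = Add(336, Mul(-1, Add(126, Mul(236, Pow(Add(-4, 64, Mul(-2, -25)), -1))))) = Add(336, Mul(-1, Add(126, Mul(236, Pow(Add(-4, 64, 50), -1))))) = Add(336, Mul(-1, Add(126, Mul(236, Pow(110, -1))))) = Add(336, Mul(-1, Add(126, Mul(236, Rational(1, 110))))) = Add(336, Mul(-1, Add(126, Rational(118, 55)))) = Add(336, Mul(-1, Rational(7048, 55))) = Add(336, Rational(-7048, 55)) = Rational(11432, 55)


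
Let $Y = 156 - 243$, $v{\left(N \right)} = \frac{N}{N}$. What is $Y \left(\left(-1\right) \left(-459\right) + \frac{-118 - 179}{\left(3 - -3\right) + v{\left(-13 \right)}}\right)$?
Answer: $- \frac{253692}{7} \approx -36242.0$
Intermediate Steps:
$v{\left(N \right)} = 1$
$Y = -87$
$Y \left(\left(-1\right) \left(-459\right) + \frac{-118 - 179}{\left(3 - -3\right) + v{\left(-13 \right)}}\right) = - 87 \left(\left(-1\right) \left(-459\right) + \frac{-118 - 179}{\left(3 - -3\right) + 1}\right) = - 87 \left(459 - \frac{297}{\left(3 + 3\right) + 1}\right) = - 87 \left(459 - \frac{297}{6 + 1}\right) = - 87 \left(459 - \frac{297}{7}\right) = \left(-87\right) \frac{2916}{7} = - \frac{253692}{7}$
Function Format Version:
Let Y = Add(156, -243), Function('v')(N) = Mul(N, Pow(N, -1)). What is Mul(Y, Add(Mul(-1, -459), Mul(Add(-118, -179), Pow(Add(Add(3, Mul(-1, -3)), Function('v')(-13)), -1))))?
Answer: Rational(-253692, 7) ≈ -36242.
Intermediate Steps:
Function('v')(N) = 1
Y = -87
Mul(Y, Add(Mul(-1, -459), Mul(Add(-118, -179), Pow(Add(Add(3, Mul(-1, -3)), Function('v')(-13)), -1)))) = Mul(-87, Add(Mul(-1, -459), Mul(Add(-118, -179), Pow(Add(Add(3, Mul(-1, -3)), 1), -1)))) = Mul(-87, Add(459, Mul(-297, Pow(Add(Add(3, 3), 1), -1)))) = Mul(-87, Add(459, Mul(-297, Pow(Add(6, 1), -1)))) = Mul(-87, Add(459, Mul(-297, Pow(7, -1)))) = Mul(-87, Add(459, Mul(-297, Rational(1, 7)))) = Mul(-87, Add(459, Rational(-297, 7))) = Mul(-87, Rational(2916, 7)) = Rational(-253692, 7)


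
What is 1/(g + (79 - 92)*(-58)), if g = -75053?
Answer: -1/74299 ≈ -1.3459e-5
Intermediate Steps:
1/(g + (79 - 92)*(-58)) = 1/(-75053 + (79 - 92)*(-58)) = 1/(-75053 - 13*(-58)) = 1/(-75053 + 754) = 1/(-74299) = -1/74299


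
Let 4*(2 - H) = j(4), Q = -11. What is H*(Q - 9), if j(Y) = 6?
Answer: -10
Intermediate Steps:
H = 1/2 (H = 2 - 1/4*6 = 2 - 3/2 = 1/2 ≈ 0.50000)
H*(Q - 9) = (-11 - 9)/2 = (1/2)*(-20) = -10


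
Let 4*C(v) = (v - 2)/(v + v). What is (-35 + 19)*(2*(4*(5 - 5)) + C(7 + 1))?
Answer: -3/2 ≈ -1.5000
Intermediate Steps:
C(v) = (-2 + v)/(8*v) (C(v) = ((v - 2)/(v + v))/4 = ((-2 + v)/((2*v)))/4 = ((-2 + v)*(1/(2*v)))/4 = ((-2 + v)/(2*v))/4 = (-2 + v)/(8*v))
(-35 + 19)*(2*(4*(5 - 5)) + C(7 + 1)) = (-35 + 19)*(2*(4*(5 - 5)) + (-2 + (7 + 1))/(8*(7 + 1))) = -16*(2*(4*0) + (1/8)*(-2 + 8)/8) = -16*(2*0 + (1/8)*(1/8)*6) = -16*(0 + 3/32) = -16*3/32 = -3/2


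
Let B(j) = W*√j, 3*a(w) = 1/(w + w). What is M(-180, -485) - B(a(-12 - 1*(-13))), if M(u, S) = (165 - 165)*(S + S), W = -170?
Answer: 85*√6/3 ≈ 69.402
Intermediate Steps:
a(w) = 1/(6*w) (a(w) = 1/(3*(w + w)) = 1/(3*((2*w))) = (1/(2*w))/3 = 1/(6*w))
M(u, S) = 0 (M(u, S) = 0*(2*S) = 0)
B(j) = -170*√j
M(-180, -485) - B(a(-12 - 1*(-13))) = 0 - (-170)*√(1/(6*(-12 - 1*(-13)))) = 0 - (-170)*√(1/(6*(-12 + 13))) = 0 - (-170)*√((⅙)/1) = 0 - (-170)*√((⅙)*1) = 0 - (-170)*√(⅙) = 0 - (-170)*√6/6 = 0 - (-85)*√6/3 = 0 + 85*√6/3 = 85*√6/3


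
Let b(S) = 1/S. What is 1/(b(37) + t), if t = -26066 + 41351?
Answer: 37/565546 ≈ 6.5424e-5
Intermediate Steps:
t = 15285
1/(b(37) + t) = 1/(1/37 + 15285) = 1/(565546/37) = 37/565546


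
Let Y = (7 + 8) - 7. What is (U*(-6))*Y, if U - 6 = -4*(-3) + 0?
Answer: -864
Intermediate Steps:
Y = 8 (Y = 15 - 7 = 8)
U = 18 (U = 6 + (-4*(-3) + 0) = 6 + (12 + 0) = 6 + 12 = 18)
(U*(-6))*Y = (18*(-6))*8 = -108*8 = -864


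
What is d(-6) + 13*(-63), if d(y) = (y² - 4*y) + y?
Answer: -765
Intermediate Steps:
d(y) = y² - 3*y
d(-6) + 13*(-63) = -6*(-3 - 6) + 13*(-63) = -6*(-9) - 819 = 54 - 819 = -765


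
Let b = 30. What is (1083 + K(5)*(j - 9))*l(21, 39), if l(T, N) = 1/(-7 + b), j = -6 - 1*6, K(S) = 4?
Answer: 999/23 ≈ 43.435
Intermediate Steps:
j = -12 (j = -6 - 6 = -12)
l(T, N) = 1/23 (l(T, N) = 1/(-7 + 30) = 1/23)
(1083 + K(5)*(j - 9))*l(21, 39) = (1083 + 4*(-12 - 9))*(1/23) = (1083 + 4*(-21))*(1/23) = (1083 - 84)*(1/23) = 999*(1/23) = 999/23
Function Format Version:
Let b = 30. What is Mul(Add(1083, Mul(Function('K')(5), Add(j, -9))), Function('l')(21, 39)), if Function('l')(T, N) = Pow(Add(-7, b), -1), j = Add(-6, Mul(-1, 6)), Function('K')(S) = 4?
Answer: Rational(999, 23) ≈ 43.435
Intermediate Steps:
j = -12 (j = Add(-6, -6) = -12)
Function('l')(T, N) = Rational(1, 23) (Function('l')(T, N) = Pow(Add(-7, 30), -1) = Pow(23, -1) = Rational(1, 23))
Mul(Add(1083, Mul(Function('K')(5), Add(j, -9))), Function('l')(21, 39)) = Mul(Add(1083, Mul(4, Add(-12, -9))), Rational(1, 23)) = Mul(Add(1083, Mul(4, -21)), Rational(1, 23)) = Mul(Add(1083, -84), Rational(1, 23)) = Mul(999, Rational(1, 23)) = Rational(999, 23)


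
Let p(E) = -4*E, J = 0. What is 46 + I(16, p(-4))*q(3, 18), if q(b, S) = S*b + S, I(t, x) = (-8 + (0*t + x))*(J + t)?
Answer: 9262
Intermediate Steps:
I(t, x) = t*(-8 + x) (I(t, x) = (-8 + (0*t + x))*(0 + t) = (-8 + (0 + x))*t = (-8 + x)*t = t*(-8 + x))
q(b, S) = S + S*b
46 + I(16, p(-4))*q(3, 18) = 46 + (16*(-8 - 4*(-4)))*(18*(1 + 3)) = 46 + (16*(-8 + 16))*(18*4) = 46 + (16*8)*72 = 46 + 128*72 = 46 + 9216 = 9262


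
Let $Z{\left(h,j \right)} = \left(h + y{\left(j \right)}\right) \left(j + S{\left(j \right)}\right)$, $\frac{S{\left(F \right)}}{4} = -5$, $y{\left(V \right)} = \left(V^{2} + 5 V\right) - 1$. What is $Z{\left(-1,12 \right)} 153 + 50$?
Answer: $-247198$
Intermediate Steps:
$y{\left(V \right)} = -1 + V^{2} + 5 V$
$S{\left(F \right)} = -20$ ($S{\left(F \right)} = 4 \left(-5\right) = -20$)
$Z{\left(h,j \right)} = \left(-20 + j\right) \left(-1 + h + j^{2} + 5 j\right)$ ($Z{\left(h,j \right)} = \left(h + \left(-1 + j^{2} + 5 j\right)\right) \left(j - 20\right) = \left(-1 + h + j^{2} + 5 j\right) \left(-20 + j\right) = \left(-20 + j\right) \left(-1 + h + j^{2} + 5 j\right)$)
$Z{\left(-1,12 \right)} 153 + 50 = \left(20 + 12^{3} - 1212 - -20 - 15 \cdot 12^{2} - 12\right) 153 + 50 = \left(20 + 1728 - 1212 + 20 - 2160 - 12\right) 153 + 50 = \left(-1616\right) 153 + 50 = -247248 + 50 = -247198$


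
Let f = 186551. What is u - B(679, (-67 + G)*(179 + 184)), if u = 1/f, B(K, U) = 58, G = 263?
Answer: -10819957/186551 ≈ -58.000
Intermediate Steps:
u = 1/186551 ≈ 5.3605e-6
u - B(679, (-67 + G)*(179 + 184)) = 1/186551 - 1*58 = 1/186551 - 58 = -10819957/186551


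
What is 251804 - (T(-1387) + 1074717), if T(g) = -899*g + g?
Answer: -2068439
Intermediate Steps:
T(g) = -898*g
251804 - (T(-1387) + 1074717) = 251804 - (-898*(-1387) + 1074717) = 251804 - (1245526 + 1074717) = 251804 - 1*2320243 = 251804 - 2320243 = -2068439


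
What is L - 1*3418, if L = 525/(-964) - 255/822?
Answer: -451521319/132068 ≈ -3418.9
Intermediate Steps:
L = -112895/132068 (L = 525*(-1/964) - 255*1/822 = -525/964 - 85/274 = -112895/132068 ≈ -0.85483)
L - 1*3418 = -112895/132068 - 1*3418 = -112895/132068 - 3418 = -451521319/132068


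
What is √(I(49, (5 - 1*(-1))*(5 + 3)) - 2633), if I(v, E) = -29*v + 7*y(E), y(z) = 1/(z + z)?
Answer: I*√2335062/24 ≈ 63.67*I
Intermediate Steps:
y(z) = 1/(2*z)
I(v, E) = -29*v + 7/(2*E) (I(v, E) = -29*v + 7*(1/(2*E)) = -29*v + 7/(2*E))
√(I(49, (5 - 1*(-1))*(5 + 3)) - 2633) = √((-29*49 + 7/(2*(((5 - 1*(-1))*(5 + 3))))) - 2633) = √((-1421 + 7/(2*(((5 + 1)*8)))) - 2633) = √((-1421 + 7/(2*((6*8)))) - 2633) = √((-1421 + (7/2)/48) - 2633) = √((-1421 + (7/2)*(1/48)) - 2633) = √((-1421 + 7/96) - 2633) = √(-136409/96 - 2633) = √(-389177/96) = I*√2335062/24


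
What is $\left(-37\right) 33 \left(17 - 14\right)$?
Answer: $-3663$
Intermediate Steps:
$\left(-37\right) 33 \left(17 - 14\right) = - 1221 \left(17 - 14\right) = \left(-1221\right) 3 = -3663$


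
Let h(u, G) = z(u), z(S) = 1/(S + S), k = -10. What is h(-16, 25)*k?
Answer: 5/16 ≈ 0.31250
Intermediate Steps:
z(S) = 1/(2*S)
h(u, G) = 1/(2*u)
h(-16, 25)*k = ((1/2)/(-16))*(-10) = ((1/2)*(-1/16))*(-10) = -1/32*(-10) = 5/16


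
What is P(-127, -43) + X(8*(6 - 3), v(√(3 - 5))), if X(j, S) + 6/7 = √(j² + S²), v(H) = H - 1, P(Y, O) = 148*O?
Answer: -44554/7 + √(575 - 2*I*√2) ≈ -6340.9 - 0.058977*I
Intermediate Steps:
v(H) = -1 + H
X(j, S) = -6/7 + √(S² + j²) (X(j, S) = -6/7 + √(j² + S²) = -6/7 + √(S² + j²))
P(-127, -43) + X(8*(6 - 3), v(√(3 - 5))) = 148*(-43) + (-6/7 + √((-1 + √(3 - 5))² + (8*(6 - 3))²)) = -6364 + (-6/7 + √((-1 + √(-2))² + (8*3)²)) = -6364 + (-6/7 + √((-1 + I*√2)² + 24²)) = -6364 + (-6/7 + √((-1 + I*√2)² + 576)) = -6364 + (-6/7 + √(576 + (-1 + I*√2)²)) = -44554/7 + √(576 + (-1 + I*√2)²)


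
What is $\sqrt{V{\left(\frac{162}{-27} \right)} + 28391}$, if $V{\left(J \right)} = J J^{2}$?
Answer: $35 \sqrt{23} \approx 167.85$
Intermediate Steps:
$V{\left(J \right)} = J^{3}$
$\sqrt{V{\left(\frac{162}{-27} \right)} + 28391} = \sqrt{\left(\frac{162}{-27}\right)^{3} + 28391} = \sqrt{\left(162 \left(- \frac{1}{27}\right)\right)^{3} + 28391} = \sqrt{\left(-6\right)^{3} + 28391} = \sqrt{-216 + 28391} = \sqrt{28175} = 35 \sqrt{23}$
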